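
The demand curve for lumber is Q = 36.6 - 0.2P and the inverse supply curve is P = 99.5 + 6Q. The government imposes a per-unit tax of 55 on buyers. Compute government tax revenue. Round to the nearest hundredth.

142.50

Rewriting demand in inverse form: P = 183 - 5Q.
Pre-tax equilibrium: 183 - 5Q = 99.5 + 6Q gives Q* = 7.5909, P* = 145.0455.
A tax on buyers shifts demand down by 55: (183 - 55) - 5Q = 99.5 + 6Q, so Q_t = 2.5909. Buyers pay P_b = 170.0455; sellers receive P_s = P_b - 55 = 115.0455.
Tax revenue = t x Q_t = 55 x 2.5909 = 142.5.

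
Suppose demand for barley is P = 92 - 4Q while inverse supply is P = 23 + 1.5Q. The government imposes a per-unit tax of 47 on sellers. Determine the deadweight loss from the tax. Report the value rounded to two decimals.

200.82

Without the tax, 92 - 4Q = 23 + 1.5Q so Q* = 12.5455 and P* = 41.8182.
A tax on sellers shifts supply up by 47: 92 - 4Q = 23 + 1.5Q + 47, so Q_t = 4. Buyers pay P_b = 76; sellers receive P_s = P_b - 47 = 29.
Deadweight loss is the triangle between the curves from Q_t to Q*: (1/2)(12.5455 - 4)(47) = 200.8182.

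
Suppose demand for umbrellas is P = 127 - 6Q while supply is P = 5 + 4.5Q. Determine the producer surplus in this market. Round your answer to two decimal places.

303.76

Setting demand equal to supply, 122 = 10.5Q, so Q* = 11.619 and P* = 57.2857.
Producer surplus is the triangle above supply below P*: (1/2)(11.619)(57.2857 - 5) = (1/2)(11.619)(52.2857) = 303.7551.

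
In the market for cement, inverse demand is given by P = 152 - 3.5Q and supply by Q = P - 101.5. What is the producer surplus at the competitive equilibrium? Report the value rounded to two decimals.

62.97

Rewriting supply in inverse form: P = 101.5 + Q.
Set 152 - 3.5Q = 101.5 + Q, which gives 50.5 = 4.5Q, so Q* = 11.2222 and P* = 152 - 3.5(11.2222) = 112.7222.
PS is the area between P* and the supply curve from 0 to Q*: (1/2)(11.2222)(11.2222) = 62.9691.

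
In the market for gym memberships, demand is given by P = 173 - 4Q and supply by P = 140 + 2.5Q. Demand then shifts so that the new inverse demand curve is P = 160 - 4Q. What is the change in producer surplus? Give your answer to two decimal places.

Initial equilibrium: Q_0 = 5.0769, P_0 = 152.6923; CS_0 = (1/2)(5.0769)(20.3077) = 51.5503, PS_0 = (1/2)(5.0769)(12.6923) = 32.2189.
New equilibrium: 160 - 4Q = 140 + 2.5Q gives Q_1 = 3.0769, P_1 = 147.6923; CS_1 = 18.9349, PS_1 = 11.8343.
Change in producer surplus = 11.8343 - 32.2189 = -20.3846.

-20.38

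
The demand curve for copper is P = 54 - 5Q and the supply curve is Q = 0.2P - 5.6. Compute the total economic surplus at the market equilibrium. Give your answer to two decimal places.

33.80

Rewriting supply in inverse form: P = 28 + 5Q.
Set 54 - 5Q = 28 + 5Q, which gives 26 = 10Q, so Q* = 2.6 and P* = 54 - 5(2.6) = 41.
Total surplus is the full triangle between the curves from 0 to Q*: (1/2)(2.6)(54 - 28) = 33.8.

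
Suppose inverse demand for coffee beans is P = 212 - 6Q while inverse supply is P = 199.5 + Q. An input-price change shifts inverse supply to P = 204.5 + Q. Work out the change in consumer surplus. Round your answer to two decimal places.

Initial equilibrium: Q_0 = 1.7857, P_0 = 201.2857; CS_0 = (1/2)(1.7857)(10.7143) = 9.5663, PS_0 = (1/2)(1.7857)(1.7857) = 1.5944.
New equilibrium: 212 - 6Q = 204.5 + Q gives Q_1 = 1.0714, P_1 = 205.5714; CS_1 = 3.4439, PS_1 = 0.574.
Change in consumer surplus = 3.4439 - 9.5663 = -6.1224.

-6.12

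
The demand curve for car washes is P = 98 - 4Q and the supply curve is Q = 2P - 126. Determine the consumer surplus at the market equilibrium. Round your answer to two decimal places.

Rewriting supply in inverse form: P = 63 + 0.5Q.
Set 98 - 4Q = 63 + 0.5Q, which gives 35 = 4.5Q, so Q* = 7.7778 and P* = 98 - 4(7.7778) = 66.8889.
CS is the area between the demand curve and P* from 0 to Q*: (1/2)(7.7778)(31.1111) = 120.9877.

120.99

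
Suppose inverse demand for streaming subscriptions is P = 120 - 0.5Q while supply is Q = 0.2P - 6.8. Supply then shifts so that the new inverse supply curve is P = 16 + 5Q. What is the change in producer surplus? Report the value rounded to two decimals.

282.64

Rewriting supply in inverse form: P = 34 + 5Q.
Initial equilibrium: Q_0 = 15.6364, P_0 = 112.1818; CS_0 = (1/2)(15.6364)(7.8182) = 61.124, PS_0 = (1/2)(15.6364)(78.1818) = 611.2397.
New equilibrium: 120 - 0.5Q = 16 + 5Q gives Q_1 = 18.9091, P_1 = 110.5455; CS_1 = 89.3884, PS_1 = 893.8843.
Change in producer surplus = 893.8843 - 611.2397 = 282.6446.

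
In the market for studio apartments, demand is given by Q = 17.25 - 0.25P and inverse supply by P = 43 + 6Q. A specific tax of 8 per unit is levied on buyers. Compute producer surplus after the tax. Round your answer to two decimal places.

Rewriting demand in inverse form: P = 69 - 4Q.
Without the tax, 69 - 4Q = 43 + 6Q so Q* = 2.6 and P* = 58.6.
With the tax, buyers' net willingness to pay falls by 8: (69 - 8) - 4Q = 43 + 6Q, so Q_t = 1.8. Buyers pay P_b = 61.8; sellers receive P_s = P_b - 8 = 53.8.
Producer surplus is the triangle above supply below P_s: (1/2)(1.8)(53.8 - 43) = 9.72.

9.72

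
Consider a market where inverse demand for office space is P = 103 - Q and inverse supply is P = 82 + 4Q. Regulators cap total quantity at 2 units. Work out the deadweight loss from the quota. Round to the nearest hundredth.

Unrestricted equilibrium: Q* = (103 - 82)/(1 + 4) = 4.2.
At Q = 2 the demand price is 103 - (2) = 101 and the supply price is 82 + 4(2) = 90.
Deadweight loss is the triangle between the curves from 2 to 4.2: (1/2)(101 - 90)(4.2 - 2) = 12.1.

12.10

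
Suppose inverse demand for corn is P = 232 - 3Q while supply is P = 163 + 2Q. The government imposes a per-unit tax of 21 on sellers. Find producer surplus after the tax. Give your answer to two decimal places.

92.16

Without the tax, 232 - 3Q = 163 + 2Q so Q* = 13.8 and P* = 190.6.
With the tax, sellers need 21 more per unit: 232 - 3Q = 163 + 2Q + 21, so Q_t = 9.6. Buyers pay P_b = 203.2; sellers receive P_s = P_b - 21 = 182.2.
PS = (1/2)(Q_t)(P_s - 163) = (1/2)(9.6)(19.2) = 92.16.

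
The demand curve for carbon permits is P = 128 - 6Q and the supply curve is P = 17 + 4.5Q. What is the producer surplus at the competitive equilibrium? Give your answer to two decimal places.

251.45

Set 128 - 6Q = 17 + 4.5Q, which gives 111 = 10.5Q, so Q* = 10.5714 and P* = 128 - 6(10.5714) = 64.5714.
Producer surplus is the triangle above supply below P*: (1/2)(10.5714)(64.5714 - 17) = (1/2)(10.5714)(47.5714) = 251.449.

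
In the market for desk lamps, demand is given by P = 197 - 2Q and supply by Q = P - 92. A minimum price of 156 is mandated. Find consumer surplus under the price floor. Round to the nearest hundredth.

Rewriting supply in inverse form: P = 92 + Q.
Free-market equilibrium: 197 - 2Q = 92 + Q gives Q* = 35, P* = 127.
At P = 156, buyers demand (197 - 156)/2 = 20.5 while sellers would supply more, so the quantity traded is 20.5 at price 156.
CS is the triangle under demand above 156: (1/2)(20.5)(197 - 156) = 420.25.

420.25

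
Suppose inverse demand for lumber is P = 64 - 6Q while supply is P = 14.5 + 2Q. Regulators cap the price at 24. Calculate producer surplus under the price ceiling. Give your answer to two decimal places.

Free-market equilibrium: 64 - 6Q = 14.5 + 2Q gives Q* = 6.1875, P* = 26.875.
At P = 24, sellers supply (24 - 14.5)/2 = 4.75 while buyers want more, so the quantity traded is 4.75 at price 24.
PS is the triangle above supply below 24: (1/2)(4.75)(24 - 14.5) = 22.5625.

22.56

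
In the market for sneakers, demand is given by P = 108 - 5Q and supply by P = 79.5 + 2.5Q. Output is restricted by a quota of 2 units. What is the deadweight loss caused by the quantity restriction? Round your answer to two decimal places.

12.15

Without the quota, 108 - 5Q = 79.5 + 2.5Q gives Q* = 3.8.
At Q = 2 the demand price is 108 - 5(2) = 98 and the supply price is 79.5 + 2.5(2) = 84.5.
Deadweight loss is the triangle between the curves from 2 to 3.8: (1/2)(98 - 84.5)(3.8 - 2) = 12.15.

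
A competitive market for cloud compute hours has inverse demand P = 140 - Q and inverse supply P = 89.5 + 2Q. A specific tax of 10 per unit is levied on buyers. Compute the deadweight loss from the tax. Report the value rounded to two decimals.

16.67

Pre-tax equilibrium: 140 - Q = 89.5 + 2Q gives Q* = 16.8333, P* = 123.1667.
A tax on buyers shifts demand down by 10: (140 - 10) - Q = 89.5 + 2Q, so Q_t = 13.5. Buyers pay P_b = 126.5; sellers receive P_s = P_b - 10 = 116.5.
Deadweight loss is the triangle between the curves from Q_t to Q*: (1/2)(16.8333 - 13.5)(10) = 16.6667.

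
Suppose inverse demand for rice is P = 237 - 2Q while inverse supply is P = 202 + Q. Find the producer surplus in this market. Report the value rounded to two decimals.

68.06

Setting demand equal to supply, 35 = 3Q, so Q* = 11.6667 and P* = 213.6667.
PS is the area between P* and the supply curve from 0 to Q*: (1/2)(11.6667)(11.6667) = 68.0556.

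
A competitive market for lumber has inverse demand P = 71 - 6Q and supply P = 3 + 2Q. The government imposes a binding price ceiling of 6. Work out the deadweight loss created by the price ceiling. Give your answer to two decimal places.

Free-market equilibrium: 71 - 6Q = 3 + 2Q gives Q* = 8.5, P* = 20.
At P = 6, sellers supply (6 - 3)/2 = 1.5 while buyers want more, so the quantity traded is 1.5 at price 6.
The lost-trades triangle has base Q* - 1.5 = 7 and height equal to the gap between the curves at Q = 1.5, which is 62 - 6 = 56. DWL = (1/2)(7)(56) = 196.

196.00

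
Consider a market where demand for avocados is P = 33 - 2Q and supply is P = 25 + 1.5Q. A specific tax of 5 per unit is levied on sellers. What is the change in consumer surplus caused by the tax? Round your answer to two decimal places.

Pre-tax equilibrium: 33 - 2Q = 25 + 1.5Q gives Q* = 2.2857, P* = 28.4286.
A tax on sellers shifts supply up by 5: 33 - 2Q = 25 + 1.5Q + 5, so Q_t = 0.8571. Buyers pay P_b = 31.2857; sellers receive P_s = P_b - 5 = 26.2857.
Consumers lose the trapezoid between P* and P_b out to Q_t plus the triangle from Q_t to Q*: change in CS = 0.7347 - 5.2245 = -4.4898.

-4.49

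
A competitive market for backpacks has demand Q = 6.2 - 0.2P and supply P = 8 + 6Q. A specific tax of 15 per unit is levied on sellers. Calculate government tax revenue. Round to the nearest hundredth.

10.91

Rewriting demand in inverse form: P = 31 - 5Q.
Pre-tax equilibrium: 31 - 5Q = 8 + 6Q gives Q* = 2.0909, P* = 20.5455.
A tax on sellers shifts supply up by 15: 31 - 5Q = 8 + 6Q + 15, so Q_t = 0.7273. Buyers pay P_b = 27.3636; sellers receive P_s = P_b - 15 = 12.3636.
Tax revenue = t x Q_t = 15 x 0.7273 = 10.9091.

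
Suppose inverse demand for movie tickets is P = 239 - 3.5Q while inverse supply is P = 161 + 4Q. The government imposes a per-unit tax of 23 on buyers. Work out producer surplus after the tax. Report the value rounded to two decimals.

Without the tax, 239 - 3.5Q = 161 + 4Q so Q* = 10.4 and P* = 202.6.
With the tax, buyers' net willingness to pay falls by 23: (239 - 23) - 3.5Q = 161 + 4Q, so Q_t = 7.3333. Buyers pay P_b = 213.3333; sellers receive P_s = P_b - 23 = 190.3333.
PS = (1/2)(Q_t)(P_s - 161) = (1/2)(7.3333)(29.3333) = 107.5556.

107.56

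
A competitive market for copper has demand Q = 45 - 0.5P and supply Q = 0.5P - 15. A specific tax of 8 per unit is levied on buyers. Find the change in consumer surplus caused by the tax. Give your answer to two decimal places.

Rewriting demand in inverse form: P = 90 - 2Q.
Rewriting supply in inverse form: P = 30 + 2Q.
Pre-tax equilibrium: 90 - 2Q = 30 + 2Q gives Q* = 15, P* = 60.
A tax on buyers shifts demand down by 8: (90 - 8) - 2Q = 30 + 2Q, so Q_t = 13. Buyers pay P_b = 64; sellers receive P_s = P_b - 8 = 56.
CS falls from (1/2)(15)(30) = 225 to (1/2)(13)(26) = 169, a change of -56.

-56.00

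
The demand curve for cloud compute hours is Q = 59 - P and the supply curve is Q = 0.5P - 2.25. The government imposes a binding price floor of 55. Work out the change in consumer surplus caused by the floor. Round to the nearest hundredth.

Rewriting demand in inverse form: P = 59 - Q.
Rewriting supply in inverse form: P = 4.5 + 2Q.
Free-market equilibrium: 59 - Q = 4.5 + 2Q gives Q* = 18.1667, P* = 40.8333.
At the floor price 55, quantity demanded is (59 - 55)/1 = 4; demand is the short side, so Q = 4 trades at P = 55.
CS goes from (1/2)(18.1667)(18.1667) = 165.0139 to 8 (computed as (59 - 55)(4) - (1/2)(1)(4)^2), a change of -157.0139.

-157.01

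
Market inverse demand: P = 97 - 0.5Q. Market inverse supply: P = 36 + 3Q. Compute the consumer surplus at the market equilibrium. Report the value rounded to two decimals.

Equilibrium: 97 - 0.5Q = 36 + 3Q, so Q* = 17.4286 and P* = 88.2857.
CS is the area between the demand curve and P* from 0 to Q*: (1/2)(17.4286)(8.7143) = 75.9388.

75.94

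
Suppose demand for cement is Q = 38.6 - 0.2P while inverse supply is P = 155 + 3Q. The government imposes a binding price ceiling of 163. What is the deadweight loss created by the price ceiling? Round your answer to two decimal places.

Rewriting demand in inverse form: P = 193 - 5Q.
Without the control, 193 - 5Q = 155 + 3Q so Q* = 4.75 and P* = 169.25.
At P = 163, sellers supply (163 - 155)/3 = 2.6667 while buyers want more, so the quantity traded is 2.6667 at price 163.
At Q = 2.6667 the demand price is 179.6667 and the supply price is 163. Deadweight loss is the triangle between the curves from 2.6667 to 4.75: (1/2)(179.6667 - 163)(4.75 - 2.6667) = 17.3611.

17.36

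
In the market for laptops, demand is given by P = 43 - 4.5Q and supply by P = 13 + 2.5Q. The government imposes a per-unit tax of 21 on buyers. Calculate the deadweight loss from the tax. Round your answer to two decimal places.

31.50

Pre-tax equilibrium: 43 - 4.5Q = 13 + 2.5Q gives Q* = 4.2857, P* = 23.7143.
A tax on buyers shifts demand down by 21: (43 - 21) - 4.5Q = 13 + 2.5Q, so Q_t = 1.2857. Buyers pay P_b = 37.2143; sellers receive P_s = P_b - 21 = 16.2143.
Deadweight loss is the triangle between the curves from Q_t to Q*: (1/2)(4.2857 - 1.2857)(21) = 31.5.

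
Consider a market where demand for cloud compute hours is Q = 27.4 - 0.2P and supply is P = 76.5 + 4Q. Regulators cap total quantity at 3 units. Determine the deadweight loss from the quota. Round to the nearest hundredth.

Rewriting demand in inverse form: P = 137 - 5Q.
Without the quota, 137 - 5Q = 76.5 + 4Q gives Q* = 6.7222.
At Q = 3 the demand price is 137 - 5(3) = 122 and the supply price is 76.5 + 4(3) = 88.5.
Deadweight loss is the triangle between the curves from 3 to 6.7222: (1/2)(122 - 88.5)(6.7222 - 3) = 62.3472.

62.35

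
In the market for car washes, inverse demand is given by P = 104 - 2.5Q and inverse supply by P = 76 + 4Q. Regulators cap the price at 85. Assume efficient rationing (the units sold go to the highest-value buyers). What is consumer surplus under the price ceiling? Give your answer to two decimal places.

36.42

Free-market equilibrium: 104 - 2.5Q = 76 + 4Q gives Q* = 4.3077, P* = 93.2308.
At P = 85, sellers supply (85 - 76)/4 = 2.25 while buyers want more, so the quantity traded is 2.25 at price 85.
The demand price at Q = 2.25 is 98.375. CS is the trapezoid between demand and 85 over [0, 2.25]: (1/2)[(104 - 85) + (98.375 - 85)](2.25) = 36.4219.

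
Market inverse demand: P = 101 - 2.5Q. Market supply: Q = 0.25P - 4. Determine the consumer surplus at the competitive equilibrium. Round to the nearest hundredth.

Rewriting supply in inverse form: P = 16 + 4Q.
Setting demand equal to supply, 85 = 6.5Q, so Q* = 13.0769 and P* = 68.3077.
The demand choke price is 101, so CS = (1/2)(Q*)(101 - P*) = (1/2)(13.0769)(32.6923) = 213.7574.

213.76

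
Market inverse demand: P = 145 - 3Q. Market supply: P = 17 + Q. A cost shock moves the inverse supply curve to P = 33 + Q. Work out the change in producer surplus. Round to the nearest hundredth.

Initial equilibrium: Q_0 = 32, P_0 = 49; CS_0 = (1/2)(32)(96) = 1536, PS_0 = (1/2)(32)(32) = 512.
New equilibrium: 145 - 3Q = 33 + Q gives Q_1 = 28, P_1 = 61; CS_1 = 1176, PS_1 = 392.
Change in producer surplus = 392 - 512 = -120.

-120.00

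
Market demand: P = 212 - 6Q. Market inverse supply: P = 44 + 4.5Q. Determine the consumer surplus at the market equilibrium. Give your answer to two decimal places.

768.00

Set 212 - 6Q = 44 + 4.5Q, which gives 168 = 10.5Q, so Q* = 16 and P* = 212 - 6(16) = 116.
The demand choke price is 212, so CS = (1/2)(Q*)(212 - P*) = (1/2)(16)(96) = 768.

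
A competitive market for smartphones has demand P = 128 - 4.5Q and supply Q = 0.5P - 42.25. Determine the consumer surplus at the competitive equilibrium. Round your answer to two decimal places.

100.77

Rewriting supply in inverse form: P = 84.5 + 2Q.
Setting demand equal to supply, 43.5 = 6.5Q, so Q* = 6.6923 and P* = 97.8846.
The demand choke price is 128, so CS = (1/2)(Q*)(128 - P*) = (1/2)(6.6923)(30.1154) = 100.7707.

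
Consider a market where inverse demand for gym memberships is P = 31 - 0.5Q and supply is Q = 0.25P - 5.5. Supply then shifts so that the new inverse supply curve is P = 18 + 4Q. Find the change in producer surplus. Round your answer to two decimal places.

8.69

Rewriting supply in inverse form: P = 22 + 4Q.
Initial equilibrium: Q_0 = 2, P_0 = 30; CS_0 = (1/2)(2)(1) = 1, PS_0 = (1/2)(2)(8) = 8.
New equilibrium: 31 - 0.5Q = 18 + 4Q gives Q_1 = 2.8889, P_1 = 29.5556; CS_1 = 2.0864, PS_1 = 16.6914.
Change in producer surplus = 16.6914 - 8 = 8.6914.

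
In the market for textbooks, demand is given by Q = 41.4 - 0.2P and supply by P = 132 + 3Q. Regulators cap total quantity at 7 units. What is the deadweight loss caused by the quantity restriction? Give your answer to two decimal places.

22.56

Rewriting demand in inverse form: P = 207 - 5Q.
Unrestricted equilibrium: Q* = (207 - 132)/(5 + 3) = 9.375.
At Q = 7 the demand price is 207 - 5(7) = 172 and the supply price is 132 + 3(7) = 153.
DWL = (1/2)(gap between curves at 7) x (Q* - 7) = (1/2)(19)(2.375) = 22.5625.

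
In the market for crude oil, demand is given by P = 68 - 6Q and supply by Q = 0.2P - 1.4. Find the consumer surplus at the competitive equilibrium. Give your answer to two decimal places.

92.26

Rewriting supply in inverse form: P = 7 + 5Q.
Equilibrium: 68 - 6Q = 7 + 5Q, so Q* = 5.5455 and P* = 34.7273.
The demand choke price is 68, so CS = (1/2)(Q*)(68 - P*) = (1/2)(5.5455)(33.2727) = 92.2562.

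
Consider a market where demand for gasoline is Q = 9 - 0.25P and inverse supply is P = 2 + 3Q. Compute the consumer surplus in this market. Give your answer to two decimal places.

Rewriting demand in inverse form: P = 36 - 4Q.
Setting demand equal to supply, 34 = 7Q, so Q* = 4.8571 and P* = 16.5714.
CS is the area between the demand curve and P* from 0 to Q*: (1/2)(4.8571)(19.4286) = 47.1837.

47.18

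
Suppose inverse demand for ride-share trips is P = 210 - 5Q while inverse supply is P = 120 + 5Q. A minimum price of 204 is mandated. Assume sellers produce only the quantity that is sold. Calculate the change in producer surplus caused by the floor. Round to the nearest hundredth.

-105.30

Free-market equilibrium: 210 - 5Q = 120 + 5Q gives Q* = 9, P* = 165.
At P = 204, buyers demand (210 - 204)/5 = 1.2 while sellers would supply more, so the quantity traded is 1.2 at price 204.
PS goes from (1/2)(9)(45) = 202.5 to 97.2 (computed as (204 - 120)(1.2) - (1/2)(5)(1.2)^2), a change of -105.3.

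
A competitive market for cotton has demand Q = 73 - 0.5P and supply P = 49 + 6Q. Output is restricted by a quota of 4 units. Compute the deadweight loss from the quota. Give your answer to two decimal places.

Rewriting demand in inverse form: P = 146 - 2Q.
Unrestricted equilibrium: Q* = (146 - 49)/(2 + 6) = 12.125.
At Q = 4 the demand price is 146 - 2(4) = 138 and the supply price is 49 + 6(4) = 73.
DWL = (1/2)(gap between curves at 4) x (Q* - 4) = (1/2)(65)(8.125) = 264.0625.

264.06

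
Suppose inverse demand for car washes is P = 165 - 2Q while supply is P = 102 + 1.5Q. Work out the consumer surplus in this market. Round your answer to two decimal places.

324.00

Set 165 - 2Q = 102 + 1.5Q, which gives 63 = 3.5Q, so Q* = 18 and P* = 165 - 2(18) = 129.
Consumer surplus is the triangle under demand above P*: (1/2)(18)(165 - 129) = (1/2)(18)(36) = 324.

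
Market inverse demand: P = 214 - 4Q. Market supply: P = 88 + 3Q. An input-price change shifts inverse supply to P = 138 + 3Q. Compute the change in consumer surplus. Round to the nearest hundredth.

-412.24

Initial equilibrium: Q_0 = 18, P_0 = 142; CS_0 = (1/2)(18)(72) = 648, PS_0 = (1/2)(18)(54) = 486.
New equilibrium: 214 - 4Q = 138 + 3Q gives Q_1 = 10.8571, P_1 = 170.5714; CS_1 = 235.7551, PS_1 = 176.8163.
Change in consumer surplus = 235.7551 - 648 = -412.2449.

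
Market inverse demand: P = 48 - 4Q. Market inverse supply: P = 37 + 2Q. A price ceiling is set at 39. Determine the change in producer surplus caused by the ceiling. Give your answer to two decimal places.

-2.36

Free-market equilibrium: 48 - 4Q = 37 + 2Q gives Q* = 1.8333, P* = 40.6667.
At the ceiling price 39, quantity supplied is (39 - 37)/2 = 1; supply is the short side, so Q = 1 trades at P = 39.
PS goes from (1/2)(1.8333)(3.6667) = 3.3611 to 1 (computed as (39 - 37)(1) - (1/2)(2)(1)^2), a change of -2.3611.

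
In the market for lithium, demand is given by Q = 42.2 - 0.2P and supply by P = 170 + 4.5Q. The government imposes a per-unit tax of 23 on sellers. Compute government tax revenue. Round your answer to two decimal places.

Rewriting demand in inverse form: P = 211 - 5Q.
Pre-tax equilibrium: 211 - 5Q = 170 + 4.5Q gives Q* = 4.3158, P* = 189.4211.
With the tax, sellers need 23 more per unit: 211 - 5Q = 170 + 4.5Q + 23, so Q_t = 1.8947. Buyers pay P_b = 201.5263; sellers receive P_s = P_b - 23 = 178.5263.
Tax revenue = t x Q_t = 23 x 1.8947 = 43.5789.

43.58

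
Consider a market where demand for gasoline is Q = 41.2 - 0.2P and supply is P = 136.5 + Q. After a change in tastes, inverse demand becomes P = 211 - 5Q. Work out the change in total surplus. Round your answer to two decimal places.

60.00

Rewriting demand in inverse form: P = 206 - 5Q.
Initial equilibrium: Q_0 = 11.5833, P_0 = 148.0833; CS_0 = (1/2)(11.5833)(57.9167) = 335.434, PS_0 = (1/2)(11.5833)(11.5833) = 67.0868.
New equilibrium: 211 - 5Q = 136.5 + Q gives Q_1 = 12.4167, P_1 = 148.9167; CS_1 = 385.434, PS_1 = 77.0868.
Change in total surplus = (385.434 + 77.0868) - (335.434 + 67.0868) = 60.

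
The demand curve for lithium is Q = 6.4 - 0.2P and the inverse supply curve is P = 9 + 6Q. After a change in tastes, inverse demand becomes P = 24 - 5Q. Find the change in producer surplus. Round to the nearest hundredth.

-7.54

Rewriting demand in inverse form: P = 32 - 5Q.
Initial equilibrium: Q_0 = 2.0909, P_0 = 21.5455; CS_0 = (1/2)(2.0909)(10.4545) = 10.9298, PS_0 = (1/2)(2.0909)(12.5455) = 13.1157.
New equilibrium: 24 - 5Q = 9 + 6Q gives Q_1 = 1.3636, P_1 = 17.1818; CS_1 = 4.6488, PS_1 = 5.5785.
Change in producer surplus = 5.5785 - 13.1157 = -7.5372.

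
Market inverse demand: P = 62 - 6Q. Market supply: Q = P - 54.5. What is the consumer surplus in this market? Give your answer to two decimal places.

Rewriting supply in inverse form: P = 54.5 + Q.
Set 62 - 6Q = 54.5 + Q, which gives 7.5 = 7Q, so Q* = 1.0714 and P* = 62 - 6(1.0714) = 55.5714.
The demand choke price is 62, so CS = (1/2)(Q*)(62 - P*) = (1/2)(1.0714)(6.4286) = 3.4439.

3.44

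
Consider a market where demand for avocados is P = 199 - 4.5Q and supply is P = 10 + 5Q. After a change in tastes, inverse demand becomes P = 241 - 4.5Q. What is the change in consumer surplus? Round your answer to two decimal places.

439.78

Initial equilibrium: Q_0 = 19.8947, P_0 = 109.4737; CS_0 = (1/2)(19.8947)(89.5263) = 890.5512, PS_0 = (1/2)(19.8947)(99.4737) = 989.5014.
New equilibrium: 241 - 4.5Q = 10 + 5Q gives Q_1 = 24.3158, P_1 = 131.5789; CS_1 = 1330.3296, PS_1 = 1478.144.
Change in consumer surplus = 1330.3296 - 890.5512 = 439.7784.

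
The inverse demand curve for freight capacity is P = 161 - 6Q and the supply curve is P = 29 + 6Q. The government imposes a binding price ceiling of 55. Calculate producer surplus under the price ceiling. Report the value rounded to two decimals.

56.33

Free-market equilibrium: 161 - 6Q = 29 + 6Q gives Q* = 11, P* = 95.
At P = 55, sellers supply (55 - 29)/6 = 4.3333 while buyers want more, so the quantity traded is 4.3333 at price 55.
PS is the triangle above supply below 55: (1/2)(4.3333)(55 - 29) = 56.3333.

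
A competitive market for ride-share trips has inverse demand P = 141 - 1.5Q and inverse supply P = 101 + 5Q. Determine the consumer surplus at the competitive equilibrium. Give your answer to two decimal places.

28.40

Set 141 - 1.5Q = 101 + 5Q, which gives 40 = 6.5Q, so Q* = 6.1538 and P* = 141 - 1.5(6.1538) = 131.7692.
The demand choke price is 141, so CS = (1/2)(Q*)(141 - P*) = (1/2)(6.1538)(9.2308) = 28.4024.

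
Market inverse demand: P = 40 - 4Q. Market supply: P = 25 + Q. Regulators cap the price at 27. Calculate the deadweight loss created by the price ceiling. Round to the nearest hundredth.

Free-market equilibrium: 40 - 4Q = 25 + Q gives Q* = 3, P* = 28.
At P = 27, sellers supply (27 - 25)/1 = 2 while buyers want more, so the quantity traded is 2 at price 27.
At Q = 2 the demand price is 32 and the supply price is 27. Deadweight loss is the triangle between the curves from 2 to 3: (1/2)(32 - 27)(3 - 2) = 2.5.

2.50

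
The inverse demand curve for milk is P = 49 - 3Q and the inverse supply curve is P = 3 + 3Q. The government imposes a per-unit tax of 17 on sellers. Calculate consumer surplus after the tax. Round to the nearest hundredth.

Without the tax, 49 - 3Q = 3 + 3Q so Q* = 7.6667 and P* = 26.
With the tax, sellers need 17 more per unit: 49 - 3Q = 3 + 3Q + 17, so Q_t = 4.8333. Buyers pay P_b = 34.5; sellers receive P_s = P_b - 17 = 17.5.
CS = (1/2)(Q_t)(49 - P_b) = (1/2)(4.8333)(14.5) = 35.0417.

35.04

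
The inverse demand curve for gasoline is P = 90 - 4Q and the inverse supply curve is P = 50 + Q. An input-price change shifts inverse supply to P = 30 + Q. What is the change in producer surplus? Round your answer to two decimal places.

40.00

Initial equilibrium: Q_0 = 8, P_0 = 58; CS_0 = (1/2)(8)(32) = 128, PS_0 = (1/2)(8)(8) = 32.
New equilibrium: 90 - 4Q = 30 + Q gives Q_1 = 12, P_1 = 42; CS_1 = 288, PS_1 = 72.
Change in producer surplus = 72 - 32 = 40.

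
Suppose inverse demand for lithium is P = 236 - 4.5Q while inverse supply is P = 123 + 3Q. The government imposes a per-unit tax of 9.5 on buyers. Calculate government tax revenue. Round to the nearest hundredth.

131.10

Pre-tax equilibrium: 236 - 4.5Q = 123 + 3Q gives Q* = 15.0667, P* = 168.2.
With the tax, buyers' net willingness to pay falls by 9.5: (236 - 9.5) - 4.5Q = 123 + 3Q, so Q_t = 13.8. Buyers pay P_b = 173.9; sellers receive P_s = P_b - 9.5 = 164.4.
Tax revenue = t x Q_t = 9.5 x 13.8 = 131.1.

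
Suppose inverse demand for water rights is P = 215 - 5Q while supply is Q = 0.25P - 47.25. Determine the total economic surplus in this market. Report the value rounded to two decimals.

Rewriting supply in inverse form: P = 189 + 4Q.
Set 215 - 5Q = 189 + 4Q, which gives 26 = 9Q, so Q* = 2.8889 and P* = 215 - 5(2.8889) = 200.5556.
Total surplus is the full triangle between the curves from 0 to Q*: (1/2)(2.8889)(215 - 189) = 37.5556.

37.56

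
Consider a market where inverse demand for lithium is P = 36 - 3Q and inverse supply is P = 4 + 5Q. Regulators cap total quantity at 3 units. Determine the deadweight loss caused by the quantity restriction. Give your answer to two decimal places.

Without the quota, 36 - 3Q = 4 + 5Q gives Q* = 4.
At Q = 3 the demand price is 36 - 3(3) = 27 and the supply price is 4 + 5(3) = 19.
DWL = (1/2)(gap between curves at 3) x (Q* - 3) = (1/2)(8)(1) = 4.

4.00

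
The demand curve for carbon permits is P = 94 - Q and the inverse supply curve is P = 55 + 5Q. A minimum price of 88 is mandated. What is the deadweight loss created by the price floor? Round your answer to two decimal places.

0.75

Without the control, 94 - Q = 55 + 5Q so Q* = 6.5 and P* = 87.5.
At the floor price 88, quantity demanded is (94 - 88)/1 = 6; demand is the short side, so Q = 6 trades at P = 88.
The lost-trades triangle has base Q* - 6 = 0.5 and height equal to the gap between the curves at Q = 6, which is 88 - 85 = 3. DWL = (1/2)(0.5)(3) = 0.75.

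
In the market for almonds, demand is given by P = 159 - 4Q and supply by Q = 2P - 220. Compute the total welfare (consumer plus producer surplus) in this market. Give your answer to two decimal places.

266.78

Rewriting supply in inverse form: P = 110 + 0.5Q.
Setting demand equal to supply, 49 = 4.5Q, so Q* = 10.8889 and P* = 115.4444.
Total surplus is the full triangle between the curves from 0 to Q*: (1/2)(10.8889)(159 - 110) = 266.7778.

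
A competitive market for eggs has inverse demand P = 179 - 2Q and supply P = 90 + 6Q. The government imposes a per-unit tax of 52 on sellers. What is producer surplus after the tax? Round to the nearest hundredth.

Pre-tax equilibrium: 179 - 2Q = 90 + 6Q gives Q* = 11.125, P* = 156.75.
A tax on sellers shifts supply up by 52: 179 - 2Q = 90 + 6Q + 52, so Q_t = 4.625. Buyers pay P_b = 169.75; sellers receive P_s = P_b - 52 = 117.75.
PS = (1/2)(Q_t)(P_s - 90) = (1/2)(4.625)(27.75) = 64.1719.

64.17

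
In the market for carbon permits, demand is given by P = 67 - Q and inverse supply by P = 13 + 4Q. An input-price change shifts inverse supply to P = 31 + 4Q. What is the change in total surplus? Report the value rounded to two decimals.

Initial equilibrium: Q_0 = 10.8, P_0 = 56.2; CS_0 = (1/2)(10.8)(10.8) = 58.32, PS_0 = (1/2)(10.8)(43.2) = 233.28.
New equilibrium: 67 - Q = 31 + 4Q gives Q_1 = 7.2, P_1 = 59.8; CS_1 = 25.92, PS_1 = 103.68.
Change in total surplus = (25.92 + 103.68) - (58.32 + 233.28) = -162.

-162.00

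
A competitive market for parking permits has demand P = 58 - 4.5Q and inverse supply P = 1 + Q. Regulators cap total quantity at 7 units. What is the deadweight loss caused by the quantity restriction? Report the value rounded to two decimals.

31.11

Without the quota, 58 - 4.5Q = 1 + Q gives Q* = 10.3636.
At Q = 7 the demand price is 58 - 4.5(7) = 26.5 and the supply price is 1 + (7) = 8.
Deadweight loss is the triangle between the curves from 7 to 10.3636: (1/2)(26.5 - 8)(10.3636 - 7) = 31.1136.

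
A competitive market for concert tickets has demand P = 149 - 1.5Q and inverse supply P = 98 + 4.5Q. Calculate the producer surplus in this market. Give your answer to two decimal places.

Equilibrium: 149 - 1.5Q = 98 + 4.5Q, so Q* = 8.5 and P* = 136.25.
PS is the area between P* and the supply curve from 0 to Q*: (1/2)(8.5)(38.25) = 162.5625.

162.56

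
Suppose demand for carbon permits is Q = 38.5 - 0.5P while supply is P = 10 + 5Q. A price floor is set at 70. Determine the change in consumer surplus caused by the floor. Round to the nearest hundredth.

-79.36

Rewriting demand in inverse form: P = 77 - 2Q.
Without the control, 77 - 2Q = 10 + 5Q so Q* = 9.5714 and P* = 57.8571.
At the floor price 70, quantity demanded is (77 - 70)/2 = 3.5; demand is the short side, so Q = 3.5 trades at P = 70.
CS goes from (1/2)(9.5714)(19.1429) = 91.6122 to 12.25 (computed as (77 - 70)(3.5) - (1/2)(2)(3.5)^2), a change of -79.3622.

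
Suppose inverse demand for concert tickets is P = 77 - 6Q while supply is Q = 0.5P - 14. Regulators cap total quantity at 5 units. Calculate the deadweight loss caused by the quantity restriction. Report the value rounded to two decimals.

5.06

Rewriting supply in inverse form: P = 28 + 2Q.
Unrestricted equilibrium: Q* = (77 - 28)/(6 + 2) = 6.125.
At Q = 5 the demand price is 77 - 6(5) = 47 and the supply price is 28 + 2(5) = 38.
Deadweight loss is the triangle between the curves from 5 to 6.125: (1/2)(47 - 38)(6.125 - 5) = 5.0625.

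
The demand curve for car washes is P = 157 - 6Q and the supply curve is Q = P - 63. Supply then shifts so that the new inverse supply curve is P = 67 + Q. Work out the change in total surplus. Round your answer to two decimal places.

Rewriting supply in inverse form: P = 63 + Q.
Initial equilibrium: Q_0 = 13.4286, P_0 = 76.4286; CS_0 = (1/2)(13.4286)(80.5714) = 540.9796, PS_0 = (1/2)(13.4286)(13.4286) = 90.1633.
New equilibrium: 157 - 6Q = 67 + Q gives Q_1 = 12.8571, P_1 = 79.8571; CS_1 = 495.9184, PS_1 = 82.6531.
Change in total surplus = (495.9184 + 82.6531) - (540.9796 + 90.1633) = -52.5714.

-52.57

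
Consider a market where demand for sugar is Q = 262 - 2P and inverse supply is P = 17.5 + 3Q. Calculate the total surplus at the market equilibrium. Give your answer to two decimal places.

Rewriting demand in inverse form: P = 131 - 0.5Q.
Setting demand equal to supply, 113.5 = 3.5Q, so Q* = 32.4286 and P* = 114.7857.
CS = (1/2)(32.4286)(16.2143) = 262.9031 and PS = (1/2)(32.4286)(97.2857) = 1577.4184, so total surplus = 1840.3214.

1840.32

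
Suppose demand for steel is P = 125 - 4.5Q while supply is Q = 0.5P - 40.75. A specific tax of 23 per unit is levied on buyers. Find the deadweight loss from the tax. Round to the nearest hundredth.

Rewriting supply in inverse form: P = 81.5 + 2Q.
Pre-tax equilibrium: 125 - 4.5Q = 81.5 + 2Q gives Q* = 6.6923, P* = 94.8846.
With the tax, buyers' net willingness to pay falls by 23: (125 - 23) - 4.5Q = 81.5 + 2Q, so Q_t = 3.1538. Buyers pay P_b = 110.8077; sellers receive P_s = P_b - 23 = 87.8077.
Deadweight loss is the triangle between the curves from Q_t to Q*: (1/2)(6.6923 - 3.1538)(23) = 40.6923.

40.69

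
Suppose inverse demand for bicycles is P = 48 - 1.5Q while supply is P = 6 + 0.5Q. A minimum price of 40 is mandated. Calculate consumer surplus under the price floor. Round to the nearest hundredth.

Without the control, 48 - 1.5Q = 6 + 0.5Q so Q* = 21 and P* = 16.5.
At the floor price 40, quantity demanded is (48 - 40)/1.5 = 5.3333; demand is the short side, so Q = 5.3333 trades at P = 40.
CS is the triangle under demand above 40: (1/2)(5.3333)(48 - 40) = 21.3333.

21.33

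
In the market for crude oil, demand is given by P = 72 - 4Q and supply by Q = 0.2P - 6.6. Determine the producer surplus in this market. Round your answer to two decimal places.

Rewriting supply in inverse form: P = 33 + 5Q.
Equilibrium: 72 - 4Q = 33 + 5Q, so Q* = 4.3333 and P* = 54.6667.
The supply curve's price intercept is 33, so PS = (1/2)(Q*)(P* - 33) = (1/2)(4.3333)(21.6667) = 46.9444.

46.94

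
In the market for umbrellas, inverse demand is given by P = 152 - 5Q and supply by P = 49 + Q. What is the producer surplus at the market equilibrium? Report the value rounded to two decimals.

Equilibrium: 152 - 5Q = 49 + Q, so Q* = 17.1667 and P* = 66.1667.
PS is the area between P* and the supply curve from 0 to Q*: (1/2)(17.1667)(17.1667) = 147.3472.

147.35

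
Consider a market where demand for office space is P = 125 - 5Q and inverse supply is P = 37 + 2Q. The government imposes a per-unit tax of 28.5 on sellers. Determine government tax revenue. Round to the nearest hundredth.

242.25

Pre-tax equilibrium: 125 - 5Q = 37 + 2Q gives Q* = 12.5714, P* = 62.1429.
With the tax, sellers need 28.5 more per unit: 125 - 5Q = 37 + 2Q + 28.5, so Q_t = 8.5. Buyers pay P_b = 82.5; sellers receive P_s = P_b - 28.5 = 54.
Tax revenue = t x Q_t = 28.5 x 8.5 = 242.25.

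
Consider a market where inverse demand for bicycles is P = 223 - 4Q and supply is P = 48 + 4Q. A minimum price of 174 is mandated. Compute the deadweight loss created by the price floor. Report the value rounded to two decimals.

Free-market equilibrium: 223 - 4Q = 48 + 4Q gives Q* = 21.875, P* = 135.5.
At P = 174, buyers demand (223 - 174)/4 = 12.25 while sellers would supply more, so the quantity traded is 12.25 at price 174.
At Q = 12.25 the demand price is 174 and the supply price is 97. Deadweight loss is the triangle between the curves from 12.25 to 21.875: (1/2)(174 - 97)(21.875 - 12.25) = 370.5625.

370.56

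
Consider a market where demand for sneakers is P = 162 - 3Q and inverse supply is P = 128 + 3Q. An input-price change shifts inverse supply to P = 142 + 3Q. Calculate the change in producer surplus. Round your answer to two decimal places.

Initial equilibrium: Q_0 = 5.6667, P_0 = 145; CS_0 = (1/2)(5.6667)(17) = 48.1667, PS_0 = (1/2)(5.6667)(17) = 48.1667.
New equilibrium: 162 - 3Q = 142 + 3Q gives Q_1 = 3.3333, P_1 = 152; CS_1 = 16.6667, PS_1 = 16.6667.
Change in producer surplus = 16.6667 - 48.1667 = -31.5.

-31.50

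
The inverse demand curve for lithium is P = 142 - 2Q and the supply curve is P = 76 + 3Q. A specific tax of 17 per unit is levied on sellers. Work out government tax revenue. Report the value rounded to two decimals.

166.60

Without the tax, 142 - 2Q = 76 + 3Q so Q* = 13.2 and P* = 115.6.
With the tax, sellers need 17 more per unit: 142 - 2Q = 76 + 3Q + 17, so Q_t = 9.8. Buyers pay P_b = 122.4; sellers receive P_s = P_b - 17 = 105.4.
Revenue is the tax times quantity traded: 17 x 9.8 = 166.6.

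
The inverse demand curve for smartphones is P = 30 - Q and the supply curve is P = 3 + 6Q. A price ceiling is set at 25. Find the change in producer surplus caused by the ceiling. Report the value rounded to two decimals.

Free-market equilibrium: 30 - Q = 3 + 6Q gives Q* = 3.8571, P* = 26.1429.
At P = 25, sellers supply (25 - 3)/6 = 3.6667 while buyers want more, so the quantity traded is 3.6667 at price 25.
PS goes from (1/2)(3.8571)(23.1429) = 44.6327 to 40.3333 (computed as (25 - 3)(3.6667) - (1/2)(6)(3.6667)^2), a change of -4.2993.

-4.30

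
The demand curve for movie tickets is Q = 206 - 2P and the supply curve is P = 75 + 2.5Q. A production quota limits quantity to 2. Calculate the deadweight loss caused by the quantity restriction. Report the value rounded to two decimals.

Rewriting demand in inverse form: P = 103 - 0.5Q.
Without the quota, 103 - 0.5Q = 75 + 2.5Q gives Q* = 9.3333.
At Q = 2 the demand price is 103 - 0.5(2) = 102 and the supply price is 75 + 2.5(2) = 80.
DWL = (1/2)(gap between curves at 2) x (Q* - 2) = (1/2)(22)(7.3333) = 80.6667.

80.67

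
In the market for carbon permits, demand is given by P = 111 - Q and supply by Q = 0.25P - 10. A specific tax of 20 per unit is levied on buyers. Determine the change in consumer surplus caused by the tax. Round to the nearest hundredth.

Rewriting supply in inverse form: P = 40 + 4Q.
Pre-tax equilibrium: 111 - Q = 40 + 4Q gives Q* = 14.2, P* = 96.8.
A tax on buyers shifts demand down by 20: (111 - 20) - Q = 40 + 4Q, so Q_t = 10.2. Buyers pay P_b = 100.8; sellers receive P_s = P_b - 20 = 80.8.
CS falls from (1/2)(14.2)(14.2) = 100.82 to (1/2)(10.2)(10.2) = 52.02, a change of -48.8.

-48.80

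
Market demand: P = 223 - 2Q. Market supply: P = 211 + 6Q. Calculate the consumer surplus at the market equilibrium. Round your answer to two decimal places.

2.25

Equilibrium: 223 - 2Q = 211 + 6Q, so Q* = 1.5 and P* = 220.
CS is the area between the demand curve and P* from 0 to Q*: (1/2)(1.5)(3) = 2.25.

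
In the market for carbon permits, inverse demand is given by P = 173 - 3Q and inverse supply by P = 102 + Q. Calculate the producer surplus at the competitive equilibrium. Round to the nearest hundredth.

Equilibrium: 173 - 3Q = 102 + Q, so Q* = 17.75 and P* = 119.75.
PS is the area between P* and the supply curve from 0 to Q*: (1/2)(17.75)(17.75) = 157.5312.

157.53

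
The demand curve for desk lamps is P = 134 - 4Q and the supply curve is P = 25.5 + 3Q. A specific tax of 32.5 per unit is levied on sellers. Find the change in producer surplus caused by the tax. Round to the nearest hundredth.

-183.56

Pre-tax equilibrium: 134 - 4Q = 25.5 + 3Q gives Q* = 15.5, P* = 72.
A tax on sellers shifts supply up by 32.5: 134 - 4Q = 25.5 + 3Q + 32.5, so Q_t = 10.8571. Buyers pay P_b = 90.5714; sellers receive P_s = P_b - 32.5 = 58.0714.
Producers lose the trapezoid between P_s and P* out to Q_t plus the triangle from Q_t to Q*: change in PS = 176.8163 - 360.375 = -183.5587.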